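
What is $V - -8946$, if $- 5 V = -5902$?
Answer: $\frac{50632}{5} \approx 10126.0$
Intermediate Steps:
$V = \frac{5902}{5}$ ($V = \left(- \frac{1}{5}\right) \left(-5902\right) = \frac{5902}{5} \approx 1180.4$)
$V - -8946 = \frac{5902}{5} - -8946 = \frac{5902}{5} + 8946 = \frac{50632}{5}$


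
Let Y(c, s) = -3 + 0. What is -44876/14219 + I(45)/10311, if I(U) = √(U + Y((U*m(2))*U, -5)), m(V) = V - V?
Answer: -44876/14219 + √42/10311 ≈ -3.1554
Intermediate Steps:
m(V) = 0
Y(c, s) = -3
I(U) = √(-3 + U) (I(U) = √(U - 3) = √(-3 + U))
-44876/14219 + I(45)/10311 = -44876/14219 + √(-3 + 45)/10311 = -44876*1/14219 + √42*(1/10311) = -44876/14219 + √42/10311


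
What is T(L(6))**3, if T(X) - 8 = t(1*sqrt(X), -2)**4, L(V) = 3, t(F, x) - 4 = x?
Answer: 13824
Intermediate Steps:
t(F, x) = 4 + x
T(X) = 24 (T(X) = 8 + (4 - 2)**4 = 8 + 2**4 = 8 + 16 = 24)
T(L(6))**3 = 24**3 = 13824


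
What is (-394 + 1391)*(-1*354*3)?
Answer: -1058814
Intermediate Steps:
(-394 + 1391)*(-1*354*3) = 997*(-354*3) = 997*(-1062) = -1058814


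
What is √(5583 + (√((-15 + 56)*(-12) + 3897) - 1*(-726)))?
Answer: √(6309 + √3405) ≈ 79.796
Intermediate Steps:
√(5583 + (√((-15 + 56)*(-12) + 3897) - 1*(-726))) = √(5583 + (√(41*(-12) + 3897) + 726)) = √(5583 + (√(-492 + 3897) + 726)) = √(5583 + (√3405 + 726)) = √(5583 + (726 + √3405)) = √(6309 + √3405)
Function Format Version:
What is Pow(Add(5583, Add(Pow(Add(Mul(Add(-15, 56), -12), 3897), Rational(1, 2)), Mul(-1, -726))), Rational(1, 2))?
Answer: Pow(Add(6309, Pow(3405, Rational(1, 2))), Rational(1, 2)) ≈ 79.796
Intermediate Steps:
Pow(Add(5583, Add(Pow(Add(Mul(Add(-15, 56), -12), 3897), Rational(1, 2)), Mul(-1, -726))), Rational(1, 2)) = Pow(Add(5583, Add(Pow(Add(Mul(41, -12), 3897), Rational(1, 2)), 726)), Rational(1, 2)) = Pow(Add(5583, Add(Pow(Add(-492, 3897), Rational(1, 2)), 726)), Rational(1, 2)) = Pow(Add(5583, Add(Pow(3405, Rational(1, 2)), 726)), Rational(1, 2)) = Pow(Add(5583, Add(726, Pow(3405, Rational(1, 2)))), Rational(1, 2)) = Pow(Add(6309, Pow(3405, Rational(1, 2))), Rational(1, 2))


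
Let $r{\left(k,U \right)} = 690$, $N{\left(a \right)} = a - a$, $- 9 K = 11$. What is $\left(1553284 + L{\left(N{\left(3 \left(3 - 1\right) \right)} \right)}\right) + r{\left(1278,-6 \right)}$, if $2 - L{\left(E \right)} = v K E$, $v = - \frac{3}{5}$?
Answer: $1553976$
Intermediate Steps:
$K = - \frac{11}{9}$ ($K = \left(- \frac{1}{9}\right) 11 = - \frac{11}{9} \approx -1.2222$)
$N{\left(a \right)} = 0$
$v = - \frac{3}{5}$ ($v = \left(-3\right) \frac{1}{5} = - \frac{3}{5} \approx -0.6$)
$L{\left(E \right)} = 2 - \frac{11 E}{15}$ ($L{\left(E \right)} = 2 - \left(- \frac{3}{5}\right) \left(- \frac{11}{9}\right) E = 2 - \frac{11 E}{15}$)
$\left(1553284 + L{\left(N{\left(3 \left(3 - 1\right) \right)} \right)}\right) + r{\left(1278,-6 \right)} = \left(1553284 + \left(2 - 0\right)\right) + 690 = \left(1553284 + \left(2 + 0\right)\right) + 690 = \left(1553284 + 2\right) + 690 = 1553286 + 690 = 1553976$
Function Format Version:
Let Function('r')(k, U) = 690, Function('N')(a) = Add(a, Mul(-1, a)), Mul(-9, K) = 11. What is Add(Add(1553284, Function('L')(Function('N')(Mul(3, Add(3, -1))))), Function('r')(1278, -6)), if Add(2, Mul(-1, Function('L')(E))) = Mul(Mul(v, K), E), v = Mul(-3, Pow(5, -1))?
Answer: 1553976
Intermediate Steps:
K = Rational(-11, 9) (K = Mul(Rational(-1, 9), 11) = Rational(-11, 9) ≈ -1.2222)
Function('N')(a) = 0
v = Rational(-3, 5) (v = Mul(-3, Rational(1, 5)) = Rational(-3, 5) ≈ -0.60000)
Function('L')(E) = Add(2, Mul(Rational(-11, 15), E)) (Function('L')(E) = Add(2, Mul(-1, Mul(Mul(Rational(-3, 5), Rational(-11, 9)), E))) = Add(2, Mul(-1, Mul(Rational(11, 15), E))) = Add(2, Mul(Rational(-11, 15), E)))
Add(Add(1553284, Function('L')(Function('N')(Mul(3, Add(3, -1))))), Function('r')(1278, -6)) = Add(Add(1553284, Add(2, Mul(Rational(-11, 15), 0))), 690) = Add(Add(1553284, Add(2, 0)), 690) = Add(Add(1553284, 2), 690) = Add(1553286, 690) = 1553976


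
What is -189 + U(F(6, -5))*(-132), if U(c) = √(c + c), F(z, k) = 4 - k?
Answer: -189 - 396*√2 ≈ -749.03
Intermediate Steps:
U(c) = √2*√c (U(c) = √(2*c) = √2*√c)
-189 + U(F(6, -5))*(-132) = -189 + (√2*√(4 - 1*(-5)))*(-132) = -189 + (√2*√(4 + 5))*(-132) = -189 + (√2*√9)*(-132) = -189 + (√2*3)*(-132) = -189 + (3*√2)*(-132) = -189 - 396*√2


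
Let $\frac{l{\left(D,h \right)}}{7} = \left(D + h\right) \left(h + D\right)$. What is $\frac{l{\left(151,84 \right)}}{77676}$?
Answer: $\frac{386575}{77676} \approx 4.9768$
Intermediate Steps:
$l{\left(D,h \right)} = 7 \left(D + h\right)^{2}$ ($l{\left(D,h \right)} = 7 \left(D + h\right) \left(h + D\right) = 7 \left(D + h\right) \left(D + h\right) = 7 \left(D + h\right)^{2}$)
$\frac{l{\left(151,84 \right)}}{77676} = \frac{7 \left(151 + 84\right)^{2}}{77676} = 7 \cdot 235^{2} \cdot \frac{1}{77676} = 7 \cdot 55225 \cdot \frac{1}{77676} = 386575 \cdot \frac{1}{77676} = \frac{386575}{77676}$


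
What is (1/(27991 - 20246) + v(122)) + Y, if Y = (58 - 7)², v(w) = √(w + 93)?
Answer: 20144746/7745 + √215 ≈ 2615.7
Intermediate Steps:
v(w) = √(93 + w)
Y = 2601 (Y = 51² = 2601)
(1/(27991 - 20246) + v(122)) + Y = (1/(27991 - 20246) + √(93 + 122)) + 2601 = (1/7745 + √215) + 2601 = 20144746/7745 + √215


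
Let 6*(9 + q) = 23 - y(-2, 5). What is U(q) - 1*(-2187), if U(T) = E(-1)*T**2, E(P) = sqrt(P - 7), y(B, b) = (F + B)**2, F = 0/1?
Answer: 2187 + 1225*I*sqrt(2)/18 ≈ 2187.0 + 96.245*I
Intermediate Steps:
F = 0 (F = 0*1 = 0)
y(B, b) = B**2 (y(B, b) = (0 + B)**2 = B**2)
q = -35/6 (q = -9 + (23 - 1*(-2)**2)/6 = -9 + (23 - 1*4)/6 = -9 + (23 - 4)/6 = -9 + (1/6)*19 = -9 + 19/6 = -35/6 ≈ -5.8333)
E(P) = sqrt(-7 + P)
U(T) = 2*I*sqrt(2)*T**2 (U(T) = sqrt(-7 - 1)*T**2 = sqrt(-8)*T**2 = (2*I*sqrt(2))*T**2 = 2*I*sqrt(2)*T**2)
U(q) - 1*(-2187) = 2*I*sqrt(2)*(-35/6)**2 - 1*(-2187) = 2*I*sqrt(2)*(1225/36) + 2187 = 1225*I*sqrt(2)/18 + 2187 = 2187 + 1225*I*sqrt(2)/18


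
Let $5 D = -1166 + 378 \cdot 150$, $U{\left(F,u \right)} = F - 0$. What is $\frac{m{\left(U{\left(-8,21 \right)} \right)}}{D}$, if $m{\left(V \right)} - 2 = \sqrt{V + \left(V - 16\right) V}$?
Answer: $\frac{5}{27767} + \frac{5 \sqrt{46}}{27767} \approx 0.0014014$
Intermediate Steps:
$U{\left(F,u \right)} = F$ ($U{\left(F,u \right)} = F + 0 = F$)
$D = \frac{55534}{5}$ ($D = \frac{-1166 + 378 \cdot 150}{5} = \frac{-1166 + 56700}{5} = \frac{1}{5} \cdot 55534 = \frac{55534}{5} \approx 11107.0$)
$m{\left(V \right)} = 2 + \sqrt{V + V \left(-16 + V\right)}$ ($m{\left(V \right)} = 2 + \sqrt{V + \left(V - 16\right) V} = 2 + \sqrt{V + \left(-16 + V\right) V} = 2 + \sqrt{V + V \left(-16 + V\right)}$)
$\frac{m{\left(U{\left(-8,21 \right)} \right)}}{D} = \frac{2 + \sqrt{- 8 \left(-15 - 8\right)}}{\frac{55534}{5}} = \left(2 + \sqrt{\left(-8\right) \left(-23\right)}\right) \frac{5}{55534} = \left(2 + \sqrt{184}\right) \frac{5}{55534} = \left(2 + 2 \sqrt{46}\right) \frac{5}{55534} = \frac{5}{27767} + \frac{5 \sqrt{46}}{27767}$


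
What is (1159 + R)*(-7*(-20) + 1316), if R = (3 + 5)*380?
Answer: 6113744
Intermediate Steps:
R = 3040 (R = 8*380 = 3040)
(1159 + R)*(-7*(-20) + 1316) = (1159 + 3040)*(-7*(-20) + 1316) = 4199*(140 + 1316) = 4199*1456 = 6113744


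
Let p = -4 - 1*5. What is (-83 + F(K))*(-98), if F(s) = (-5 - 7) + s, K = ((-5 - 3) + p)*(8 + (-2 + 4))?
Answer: 25970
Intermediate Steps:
p = -9 (p = -4 - 5 = -9)
K = -170 (K = ((-5 - 3) - 9)*(8 + (-2 + 4)) = (-8 - 9)*(8 + 2) = -17*10 = -170)
F(s) = -12 + s
(-83 + F(K))*(-98) = (-83 + (-12 - 170))*(-98) = (-83 - 182)*(-98) = -265*(-98) = 25970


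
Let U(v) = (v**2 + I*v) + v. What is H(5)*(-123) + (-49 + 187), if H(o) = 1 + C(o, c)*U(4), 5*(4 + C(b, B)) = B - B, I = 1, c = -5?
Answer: 11823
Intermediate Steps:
U(v) = v**2 + 2*v (U(v) = (v**2 + 1*v) + v = (v**2 + v) + v = (v + v**2) + v = v**2 + 2*v)
C(b, B) = -4 (C(b, B) = -4 + (B - B)/5 = -4 + (1/5)*0 = -4 + 0 = -4)
H(o) = -95 (H(o) = 1 - 16*(2 + 4) = 1 - 16*6 = 1 - 4*24 = 1 - 96 = -95)
H(5)*(-123) + (-49 + 187) = -95*(-123) + (-49 + 187) = 11685 + 138 = 11823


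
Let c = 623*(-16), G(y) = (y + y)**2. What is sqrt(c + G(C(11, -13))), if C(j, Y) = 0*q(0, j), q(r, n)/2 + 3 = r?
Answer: 4*I*sqrt(623) ≈ 99.84*I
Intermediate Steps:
q(r, n) = -6 + 2*r
C(j, Y) = 0 (C(j, Y) = 0*(-6 + 2*0) = 0*(-6 + 0) = 0*(-6) = 0)
G(y) = 4*y**2 (G(y) = (2*y)**2 = 4*y**2)
c = -9968
sqrt(c + G(C(11, -13))) = sqrt(-9968 + 4*0**2) = sqrt(-9968 + 4*0) = sqrt(-9968 + 0) = sqrt(-9968) = 4*I*sqrt(623)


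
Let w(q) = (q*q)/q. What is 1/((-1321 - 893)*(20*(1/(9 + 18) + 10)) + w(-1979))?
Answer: -1/446419 ≈ -2.2400e-6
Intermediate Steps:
w(q) = q (w(q) = q²/q = q)
1/((-1321 - 893)*(20*(1/(9 + 18) + 10)) + w(-1979)) = 1/((-1321 - 893)*(20*(1/(9 + 18) + 10)) - 1979) = 1/(-44280*(1/27 + 10) - 1979) = 1/(-44280*271/27 - 1979) = 1/(-2214*5420/27 - 1979) = 1/(-444440 - 1979) = 1/(-446419) = -1/446419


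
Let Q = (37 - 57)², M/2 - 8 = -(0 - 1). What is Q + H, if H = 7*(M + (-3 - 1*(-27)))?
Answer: 694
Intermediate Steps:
M = 18 (M = 16 + 2*(-(0 - 1)) = 16 + 2*(-1*(-1)) = 16 + 2*1 = 16 + 2 = 18)
Q = 400 (Q = (-20)² = 400)
H = 294 (H = 7*(18 + (-3 - 1*(-27))) = 7*(18 + (-3 + 27)) = 7*(18 + 24) = 7*42 = 294)
Q + H = 400 + 294 = 694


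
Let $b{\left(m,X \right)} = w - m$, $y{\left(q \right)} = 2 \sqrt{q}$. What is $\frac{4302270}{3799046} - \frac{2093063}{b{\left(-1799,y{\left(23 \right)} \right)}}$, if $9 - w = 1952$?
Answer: $\frac{3976131072389}{273531312} \approx 14536.0$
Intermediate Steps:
$w = -1943$ ($w = 9 - 1952 = -1943$)
$b{\left(m,X \right)} = -1943 - m$
$\frac{4302270}{3799046} - \frac{2093063}{b{\left(-1799,y{\left(23 \right)} \right)}} = \frac{4302270}{3799046} - \frac{2093063}{-1943 - -1799} = 4302270 \cdot \frac{1}{3799046} - \frac{2093063}{-1943 + 1799} = \frac{2151135}{1899523} - \frac{2093063}{-144} = \frac{2151135}{1899523} - - \frac{2093063}{144} = \frac{2151135}{1899523} + \frac{2093063}{144} = \frac{3976131072389}{273531312}$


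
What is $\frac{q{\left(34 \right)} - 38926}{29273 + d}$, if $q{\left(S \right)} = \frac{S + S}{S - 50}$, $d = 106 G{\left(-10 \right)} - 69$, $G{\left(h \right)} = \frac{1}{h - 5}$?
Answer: $- \frac{2335815}{1751816} \approx -1.3334$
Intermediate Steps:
$G{\left(h \right)} = \frac{1}{-5 + h}$
$d = - \frac{1141}{15}$ ($d = \frac{106}{-5 - 10} - 69 = \frac{106}{-15} - 69 = 106 \left(- \frac{1}{15}\right) - 69 = - \frac{106}{15} - 69 = - \frac{1141}{15} \approx -76.067$)
$q{\left(S \right)} = \frac{2 S}{-50 + S}$
$\frac{q{\left(34 \right)} - 38926}{29273 + d} = \frac{2 \cdot 34 \frac{1}{-50 + 34} - 38926}{29273 - \frac{1141}{15}} = \frac{2 \cdot 34 \frac{1}{-16} - 38926}{\frac{437954}{15}} = \left(2 \cdot 34 \left(- \frac{1}{16}\right) - 38926\right) \frac{15}{437954} = \left(- \frac{17}{4} - 38926\right) \frac{15}{437954} = \left(- \frac{155721}{4}\right) \frac{15}{437954} = - \frac{2335815}{1751816}$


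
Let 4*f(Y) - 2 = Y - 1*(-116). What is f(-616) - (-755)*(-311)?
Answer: -469859/2 ≈ -2.3493e+5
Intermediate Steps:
f(Y) = 59/2 + Y/4 (f(Y) = ½ + (Y - 1*(-116))/4 = ½ + (Y + 116)/4 = ½ + (116 + Y)/4 = ½ + (29 + Y/4) = 59/2 + Y/4)
f(-616) - (-755)*(-311) = (59/2 + (¼)*(-616)) - (-755)*(-311) = (59/2 - 154) - 1*234805 = -249/2 - 234805 = -469859/2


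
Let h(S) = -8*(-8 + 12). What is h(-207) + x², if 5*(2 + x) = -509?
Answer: 268561/25 ≈ 10742.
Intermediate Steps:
x = -519/5 (x = -2 + (⅕)*(-509) = -2 - 509/5 = -519/5 ≈ -103.80)
h(S) = -32 (h(S) = -8*4 = -32)
h(-207) + x² = -32 + (-519/5)² = -32 + 269361/25 = 268561/25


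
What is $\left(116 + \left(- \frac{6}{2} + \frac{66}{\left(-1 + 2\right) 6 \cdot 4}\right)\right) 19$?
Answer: $\frac{8797}{4} \approx 2199.3$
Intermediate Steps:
$\left(116 + \left(- \frac{6}{2} + \frac{66}{\left(-1 + 2\right) 6 \cdot 4}\right)\right) 19 = \left(116 + \left(\left(-6\right) \frac{1}{2} + \frac{66}{1 \cdot 24}\right)\right) 19 = \left(116 - \left(3 - \frac{66}{24}\right)\right) 19 = \left(116 + \left(-3 + 66 \cdot \frac{1}{24}\right)\right) 19 = \left(116 + \left(-3 + \frac{11}{4}\right)\right) 19 = \left(116 - \frac{1}{4}\right) 19 = \frac{463}{4} \cdot 19 = \frac{8797}{4}$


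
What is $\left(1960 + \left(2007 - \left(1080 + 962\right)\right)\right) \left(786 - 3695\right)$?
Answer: $-5599825$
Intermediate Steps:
$\left(1960 + \left(2007 - \left(1080 + 962\right)\right)\right) \left(786 - 3695\right) = \left(1960 + \left(2007 - 2042\right)\right) \left(-2909\right) = \left(1960 - 35\right) \left(-2909\right) = 1925 \left(-2909\right) = -5599825$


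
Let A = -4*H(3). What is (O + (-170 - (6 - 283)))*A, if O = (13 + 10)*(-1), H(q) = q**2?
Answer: -3024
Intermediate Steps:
O = -23 (O = 23*(-1) = -23)
A = -36 (A = -4*3**2 = -4*9 = -36)
(O + (-170 - (6 - 283)))*A = (-23 + (-170 - (6 - 283)))*(-36) = (-23 + (-170 - 1*(-277)))*(-36) = (-23 + (-170 + 277))*(-36) = (-23 + 107)*(-36) = 84*(-36) = -3024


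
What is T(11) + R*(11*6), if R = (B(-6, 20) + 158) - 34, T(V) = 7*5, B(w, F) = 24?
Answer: 9803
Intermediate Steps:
T(V) = 35
R = 148 (R = (24 + 158) - 34 = 182 - 34 = 148)
T(11) + R*(11*6) = 35 + 148*(11*6) = 35 + 148*66 = 35 + 9768 = 9803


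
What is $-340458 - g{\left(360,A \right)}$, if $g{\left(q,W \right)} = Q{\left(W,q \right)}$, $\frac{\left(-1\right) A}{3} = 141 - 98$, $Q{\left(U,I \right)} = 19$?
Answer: $-340477$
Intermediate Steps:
$A = -129$ ($A = - 3 \left(141 - 98\right) = \left(-3\right) 43 = -129$)
$g{\left(q,W \right)} = 19$
$-340458 - g{\left(360,A \right)} = -340458 - 19 = -340477$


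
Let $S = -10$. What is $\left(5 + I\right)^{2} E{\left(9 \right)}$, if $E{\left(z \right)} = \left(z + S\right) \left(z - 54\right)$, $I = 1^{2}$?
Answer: $1620$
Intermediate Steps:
$I = 1$
$E{\left(z \right)} = \left(-54 + z\right) \left(-10 + z\right)$ ($E{\left(z \right)} = \left(z - 10\right) \left(z - 54\right) = \left(-10 + z\right) \left(-54 + z\right) = \left(-54 + z\right) \left(-10 + z\right)$)
$\left(5 + I\right)^{2} E{\left(9 \right)} = \left(5 + 1\right)^{2} \left(540 + 9^{2} - 576\right) = 6^{2} \left(540 + 81 - 576\right) = 36 \cdot 45 = 1620$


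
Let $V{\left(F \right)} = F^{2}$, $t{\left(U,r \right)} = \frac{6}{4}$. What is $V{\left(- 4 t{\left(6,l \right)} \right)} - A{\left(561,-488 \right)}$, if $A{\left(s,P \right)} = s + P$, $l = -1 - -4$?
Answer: $-37$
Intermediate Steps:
$l = 3$ ($l = -1 + 4 = 3$)
$t{\left(U,r \right)} = \frac{3}{2}$ ($t{\left(U,r \right)} = 6 \cdot \frac{1}{4} = \frac{3}{2}$)
$A{\left(s,P \right)} = P + s$
$V{\left(- 4 t{\left(6,l \right)} \right)} - A{\left(561,-488 \right)} = \left(\left(-4\right) \frac{3}{2}\right)^{2} - \left(-488 + 561\right) = \left(-6\right)^{2} - 73 = 36 - 73 = -37$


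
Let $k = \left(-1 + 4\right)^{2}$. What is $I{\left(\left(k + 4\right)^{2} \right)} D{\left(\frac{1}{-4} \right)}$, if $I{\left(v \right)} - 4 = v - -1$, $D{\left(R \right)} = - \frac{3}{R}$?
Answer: $2088$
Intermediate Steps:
$k = 9$ ($k = 3^{2} = 9$)
$I{\left(v \right)} = 5 + v$ ($I{\left(v \right)} = 4 + \left(v - -1\right) = 4 + \left(v + 1\right) = 4 + \left(1 + v\right) = 5 + v$)
$I{\left(\left(k + 4\right)^{2} \right)} D{\left(\frac{1}{-4} \right)} = \left(5 + \left(9 + 4\right)^{2}\right) \left(- \frac{3}{\frac{1}{-4}}\right) = \left(5 + 13^{2}\right) \left(- \frac{3}{- \frac{1}{4}}\right) = \left(5 + 169\right) \left(\left(-3\right) \left(-4\right)\right) = 174 \cdot 12 = 2088$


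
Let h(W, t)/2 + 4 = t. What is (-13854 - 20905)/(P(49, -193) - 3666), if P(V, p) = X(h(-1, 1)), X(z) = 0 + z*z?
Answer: 34759/3630 ≈ 9.5755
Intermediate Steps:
h(W, t) = -8 + 2*t
X(z) = z² (X(z) = 0 + z² = z²)
P(V, p) = 36 (P(V, p) = (-8 + 2*1)² = (-8 + 2)² = (-6)² = 36)
(-13854 - 20905)/(P(49, -193) - 3666) = (-13854 - 20905)/(36 - 3666) = -34759/(-3630) = -34759*(-1/3630) = 34759/3630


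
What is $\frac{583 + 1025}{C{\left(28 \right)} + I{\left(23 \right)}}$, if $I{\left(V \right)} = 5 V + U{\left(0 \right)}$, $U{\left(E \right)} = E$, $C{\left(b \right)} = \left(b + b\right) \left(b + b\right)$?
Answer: $\frac{1608}{3251} \approx 0.49462$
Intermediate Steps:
$C{\left(b \right)} = 4 b^{2}$ ($C{\left(b \right)} = 2 b 2 b = 4 b^{2}$)
$I{\left(V \right)} = 5 V$ ($I{\left(V \right)} = 5 V + 0 = 5 V$)
$\frac{583 + 1025}{C{\left(28 \right)} + I{\left(23 \right)}} = \frac{583 + 1025}{4 \cdot 28^{2} + 5 \cdot 23} = \frac{1608}{4 \cdot 784 + 115} = \frac{1608}{3136 + 115} = \frac{1608}{3251}$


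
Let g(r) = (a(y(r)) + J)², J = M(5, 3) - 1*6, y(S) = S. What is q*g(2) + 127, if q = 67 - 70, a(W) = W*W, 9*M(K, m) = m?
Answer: 356/3 ≈ 118.67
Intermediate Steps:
M(K, m) = m/9
a(W) = W²
J = -17/3 (J = (⅑)*3 - 1*6 = ⅓ - 6 = -17/3 ≈ -5.6667)
g(r) = (-17/3 + r²)² (g(r) = (r² - 17/3)² = (-17/3 + r²)²)
q = -3
q*g(2) + 127 = -(-17 + 3*2²)²/3 + 127 = -(-17 + 3*4)²/3 + 127 = -(-17 + 12)²/3 + 127 = -(-5)²/3 + 127 = -25/3 + 127 = 356/3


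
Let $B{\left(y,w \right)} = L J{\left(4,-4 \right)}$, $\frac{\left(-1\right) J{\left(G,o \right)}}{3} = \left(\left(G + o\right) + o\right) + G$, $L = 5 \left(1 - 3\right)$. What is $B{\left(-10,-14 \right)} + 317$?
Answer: $317$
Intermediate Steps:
$L = -10$ ($L = 5 \left(-2\right) = -10$)
$J{\left(G,o \right)} = - 6 G - 6 o$ ($J{\left(G,o \right)} = - 3 \left(\left(\left(G + o\right) + o\right) + G\right) = - 3 \left(\left(G + 2 o\right) + G\right) = - 3 \left(2 G + 2 o\right) = - 6 G - 6 o$)
$B{\left(y,w \right)} = 0$ ($B{\left(y,w \right)} = - 10 \left(\left(-6\right) 4 - -24\right) = - 10 \left(-24 + 24\right) = \left(-10\right) 0 = 0$)
$B{\left(-10,-14 \right)} + 317 = 0 + 317 = 317$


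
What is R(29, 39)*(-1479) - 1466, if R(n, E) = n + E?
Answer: -102038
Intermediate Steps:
R(n, E) = E + n
R(29, 39)*(-1479) - 1466 = (39 + 29)*(-1479) - 1466 = 68*(-1479) - 1466 = -100572 - 1466 = -102038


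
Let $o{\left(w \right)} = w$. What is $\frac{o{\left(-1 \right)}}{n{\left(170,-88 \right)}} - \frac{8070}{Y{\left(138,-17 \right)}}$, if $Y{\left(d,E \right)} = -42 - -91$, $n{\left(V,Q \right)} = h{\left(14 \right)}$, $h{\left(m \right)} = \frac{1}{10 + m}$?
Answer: $- \frac{9246}{49} \approx -188.69$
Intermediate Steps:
$n{\left(V,Q \right)} = \frac{1}{24}$ ($n{\left(V,Q \right)} = \frac{1}{10 + 14} = \frac{1}{24}$)
$Y{\left(d,E \right)} = 49$ ($Y{\left(d,E \right)} = -42 + 91 = 49$)
$\frac{o{\left(-1 \right)}}{n{\left(170,-88 \right)}} - \frac{8070}{Y{\left(138,-17 \right)}} = - \frac{1}{\frac{1}{24}} - \frac{8070}{49} = \left(-1\right) 24 - \frac{8070}{49} = -24 - \frac{8070}{49} = - \frac{9246}{49}$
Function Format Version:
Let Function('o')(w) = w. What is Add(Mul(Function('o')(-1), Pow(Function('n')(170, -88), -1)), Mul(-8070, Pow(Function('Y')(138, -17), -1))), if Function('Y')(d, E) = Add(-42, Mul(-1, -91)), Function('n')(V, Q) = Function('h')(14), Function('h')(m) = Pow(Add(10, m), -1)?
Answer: Rational(-9246, 49) ≈ -188.69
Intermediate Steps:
Function('n')(V, Q) = Rational(1, 24) (Function('n')(V, Q) = Pow(Add(10, 14), -1) = Pow(24, -1) = Rational(1, 24))
Function('Y')(d, E) = 49 (Function('Y')(d, E) = Add(-42, 91) = 49)
Add(Mul(Function('o')(-1), Pow(Function('n')(170, -88), -1)), Mul(-8070, Pow(Function('Y')(138, -17), -1))) = Add(Mul(-1, Pow(Rational(1, 24), -1)), Mul(-8070, Pow(49, -1))) = Add(Mul(-1, 24), Mul(-8070, Rational(1, 49))) = Add(-24, Rational(-8070, 49)) = Rational(-9246, 49)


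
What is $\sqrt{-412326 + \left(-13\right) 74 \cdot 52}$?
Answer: $5 i \sqrt{18494} \approx 679.96 i$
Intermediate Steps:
$\sqrt{-412326 + \left(-13\right) 74 \cdot 52} = \sqrt{-412326 - 50024} = \sqrt{-462350} = 5 i \sqrt{18494}$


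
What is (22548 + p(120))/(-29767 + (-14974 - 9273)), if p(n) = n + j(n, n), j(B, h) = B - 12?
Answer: -11388/27007 ≈ -0.42167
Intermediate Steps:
j(B, h) = -12 + B
p(n) = -12 + 2*n (p(n) = n + (-12 + n) = -12 + 2*n)
(22548 + p(120))/(-29767 + (-14974 - 9273)) = (22548 + (-12 + 2*120))/(-29767 + (-14974 - 9273)) = (22548 + (-12 + 240))/(-29767 - 24247) = (22548 + 228)/(-54014) = 22776*(-1/54014) = -11388/27007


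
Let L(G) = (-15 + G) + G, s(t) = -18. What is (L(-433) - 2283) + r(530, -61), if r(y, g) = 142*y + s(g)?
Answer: 72078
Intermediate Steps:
L(G) = -15 + 2*G
r(y, g) = -18 + 142*y (r(y, g) = 142*y - 18 = -18 + 142*y)
(L(-433) - 2283) + r(530, -61) = ((-15 + 2*(-433)) - 2283) + (-18 + 142*530) = ((-15 - 866) - 2283) + (-18 + 75260) = (-881 - 2283) + 75242 = -3164 + 75242 = 72078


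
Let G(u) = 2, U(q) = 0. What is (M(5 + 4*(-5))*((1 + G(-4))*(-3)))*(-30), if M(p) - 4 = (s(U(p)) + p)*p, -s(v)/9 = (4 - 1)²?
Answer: 389880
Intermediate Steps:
s(v) = -81 (s(v) = -9*(4 - 1)² = -9*3² = -9*9 = -81)
M(p) = 4 + p*(-81 + p) (M(p) = 4 + (-81 + p)*p = 4 + p*(-81 + p))
(M(5 + 4*(-5))*((1 + G(-4))*(-3)))*(-30) = ((4 + (5 + 4*(-5))² - 81*(5 + 4*(-5)))*((1 + 2)*(-3)))*(-30) = ((4 + (5 - 20)² - 81*(5 - 20))*(3*(-3)))*(-30) = ((4 + (-15)² - 81*(-15))*(-9))*(-30) = ((4 + 225 + 1215)*(-9))*(-30) = (1444*(-9))*(-30) = -12996*(-30) = 389880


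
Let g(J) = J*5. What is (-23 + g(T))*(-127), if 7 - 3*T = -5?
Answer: 381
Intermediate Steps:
T = 4 (T = 7/3 - ⅓*(-5) = 7/3 + 5/3 = 4)
g(J) = 5*J
(-23 + g(T))*(-127) = (-23 + 5*4)*(-127) = (-23 + 20)*(-127) = -3*(-127) = 381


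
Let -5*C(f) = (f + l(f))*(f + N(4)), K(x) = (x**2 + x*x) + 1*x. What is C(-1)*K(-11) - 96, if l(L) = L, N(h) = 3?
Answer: 444/5 ≈ 88.800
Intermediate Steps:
K(x) = x + 2*x**2 (K(x) = (x**2 + x**2) + x = 2*x**2 + x = x + 2*x**2)
C(f) = -2*f*(3 + f)/5 (C(f) = -(f + f)*(f + 3)/5 = -2*f*(3 + f)/5)
C(-1)*K(-11) - 96 = ((2/5)*(-1)*(-3 - 1*(-1)))*(-11*(1 + 2*(-11))) - 96 = ((2/5)*(-1)*(-3 + 1))*(-11*(1 - 22)) - 96 = ((2/5)*(-1)*(-2))*(-11*(-21)) - 96 = (4/5)*231 - 96 = 924/5 - 96 = 444/5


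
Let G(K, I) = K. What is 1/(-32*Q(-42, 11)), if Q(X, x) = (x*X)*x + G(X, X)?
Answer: 1/163968 ≈ 6.0988e-6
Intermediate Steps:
Q(X, x) = X + X*x² (Q(X, x) = (x*X)*x + X = (X*x)*x + X = X*x² + X = X + X*x²)
1/(-32*Q(-42, 11)) = 1/(-(-1344)*(1 + 11²)) = 1/(-(-1344)*(1 + 121)) = 1/(-(-1344)*122) = 1/(-32*(-5124)) = 1/163968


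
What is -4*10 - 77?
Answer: -117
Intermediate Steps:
-4*10 - 77 = -40 - 77 = -117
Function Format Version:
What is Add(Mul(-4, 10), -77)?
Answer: -117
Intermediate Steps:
Add(Mul(-4, 10), -77) = Add(-40, -77) = -117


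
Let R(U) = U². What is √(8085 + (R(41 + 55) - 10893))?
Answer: 6*√178 ≈ 80.050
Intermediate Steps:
√(8085 + (R(41 + 55) - 10893)) = √(8085 + ((41 + 55)² - 10893)) = √(8085 + (96² - 10893)) = √(8085 + (9216 - 10893)) = √(8085 - 1677) = √6408 = 6*√178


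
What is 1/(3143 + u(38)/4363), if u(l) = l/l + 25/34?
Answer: 148342/466238965 ≈ 0.00031817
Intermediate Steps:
u(l) = 59/34 (u(l) = 1 + 25*(1/34) = 1 + 25/34 = 59/34)
1/(3143 + u(38)/4363) = 1/(3143 + (59/34)/4363) = 1/(3143 + (59/34)*(1/4363)) = 1/(3143 + 59/148342) = 1/(466238965/148342) = 148342/466238965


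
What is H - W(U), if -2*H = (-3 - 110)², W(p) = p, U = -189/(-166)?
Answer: -530008/83 ≈ -6385.6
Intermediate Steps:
U = 189/166 (U = -189*(-1/166) = 189/166 ≈ 1.1386)
H = -12769/2 (H = -(-3 - 110)²/2 = -½*(-113)² = -½*12769 = -12769/2 ≈ -6384.5)
H - W(U) = -12769/2 - 1*189/166 = -12769/2 - 189/166 = -530008/83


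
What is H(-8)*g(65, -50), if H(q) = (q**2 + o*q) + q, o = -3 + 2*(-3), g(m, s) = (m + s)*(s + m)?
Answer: 28800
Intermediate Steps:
g(m, s) = (m + s)**2 (g(m, s) = (m + s)*(m + s) = (m + s)**2)
o = -9 (o = -3 - 6 = -9)
H(q) = q**2 - 8*q (H(q) = (q**2 - 9*q) + q = q**2 - 8*q)
H(-8)*g(65, -50) = (-8*(-8 - 8))*(65 - 50)**2 = -8*(-16)*15**2 = 128*225 = 28800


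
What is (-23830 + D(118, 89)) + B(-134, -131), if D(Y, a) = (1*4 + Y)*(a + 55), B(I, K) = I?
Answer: -6396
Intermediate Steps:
D(Y, a) = (4 + Y)*(55 + a)
(-23830 + D(118, 89)) + B(-134, -131) = (-23830 + (220 + 4*89 + 55*118 + 118*89)) - 134 = (-23830 + (220 + 356 + 6490 + 10502)) - 134 = (-23830 + 17568) - 134 = -6262 - 134 = -6396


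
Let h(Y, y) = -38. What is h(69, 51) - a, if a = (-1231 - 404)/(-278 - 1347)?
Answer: -12677/325 ≈ -39.006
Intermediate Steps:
a = 327/325 (a = -1635/(-1625) = -1635*(-1/1625) = 327/325 ≈ 1.0062)
h(69, 51) - a = -38 - 1*327/325 = -38 - 327/325 = -12677/325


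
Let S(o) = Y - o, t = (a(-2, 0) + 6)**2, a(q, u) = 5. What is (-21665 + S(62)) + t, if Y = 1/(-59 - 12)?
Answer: -1534027/71 ≈ -21606.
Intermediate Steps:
Y = -1/71 (Y = 1/(-71) = -1/71 ≈ -0.014085)
t = 121 (t = (5 + 6)**2 = 11**2 = 121)
S(o) = -1/71 - o
(-21665 + S(62)) + t = (-21665 + (-1/71 - 1*62)) + 121 = (-21665 + (-1/71 - 62)) + 121 = (-21665 - 4403/71) + 121 = -1542618/71 + 121 = -1534027/71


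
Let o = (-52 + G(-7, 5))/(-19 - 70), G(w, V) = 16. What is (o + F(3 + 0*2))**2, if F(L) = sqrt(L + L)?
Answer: 48822/7921 + 72*sqrt(6)/89 ≈ 8.1452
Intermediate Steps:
F(L) = sqrt(2)*sqrt(L) (F(L) = sqrt(2*L) = sqrt(2)*sqrt(L))
o = 36/89 (o = (-52 + 16)/(-19 - 70) = -36/(-89) = -36*(-1/89) = 36/89 ≈ 0.40449)
(o + F(3 + 0*2))**2 = (36/89 + sqrt(2)*sqrt(3 + 0*2))**2 = (36/89 + sqrt(2)*sqrt(3 + 0))**2 = (36/89 + sqrt(2)*sqrt(3))**2 = (36/89 + sqrt(6))**2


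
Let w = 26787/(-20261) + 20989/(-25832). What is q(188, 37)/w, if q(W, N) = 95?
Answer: -49721304440/1117219913 ≈ -44.505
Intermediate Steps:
w = -1117219913/523382152 (w = 26787*(-1/20261) + 20989*(-1/25832) = -26787/20261 - 20989/25832 = -1117219913/523382152 ≈ -2.1346)
q(188, 37)/w = 95/(-1117219913/523382152) = 95*(-523382152/1117219913) = -49721304440/1117219913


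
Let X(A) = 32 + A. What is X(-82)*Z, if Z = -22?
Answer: 1100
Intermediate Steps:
X(-82)*Z = (32 - 82)*(-22) = -50*(-22) = 1100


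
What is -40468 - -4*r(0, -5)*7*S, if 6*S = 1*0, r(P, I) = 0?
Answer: -40468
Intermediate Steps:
S = 0 (S = (1*0)/6 = (1/6)*0 = 0)
-40468 - -4*r(0, -5)*7*S = -40468 - -4*0*7*0 = -40468 - 0*7*0 = -40468 - 0*0 = -40468 - 1*0 = -40468 + 0 = -40468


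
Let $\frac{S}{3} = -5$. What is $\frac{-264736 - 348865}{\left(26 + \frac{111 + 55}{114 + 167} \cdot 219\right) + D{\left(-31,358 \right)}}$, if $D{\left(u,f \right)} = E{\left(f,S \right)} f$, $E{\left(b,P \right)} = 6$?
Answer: $- \frac{172421881}{647248} \approx -266.39$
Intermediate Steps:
$S = -15$ ($S = 3 \left(-5\right) = -15$)
$D{\left(u,f \right)} = 6 f$
$\frac{-264736 - 348865}{\left(26 + \frac{111 + 55}{114 + 167} \cdot 219\right) + D{\left(-31,358 \right)}} = \frac{-264736 - 348865}{\left(26 + \frac{111 + 55}{114 + 167} \cdot 219\right) + 6 \cdot 358} = - \frac{613601}{\left(26 + \frac{166}{281} \cdot 219\right) + 2148} = - \frac{613601}{\left(26 + \frac{36354}{281}\right) + 2148} = - \frac{613601}{\frac{43660}{281} + 2148} = - \frac{613601}{\frac{647248}{281}} = \left(-613601\right) \frac{281}{647248} = - \frac{172421881}{647248}$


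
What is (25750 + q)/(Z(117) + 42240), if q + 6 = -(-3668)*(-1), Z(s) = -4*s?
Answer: 5519/10443 ≈ 0.52849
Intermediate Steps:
q = -3674 (q = -6 - (-3668)*(-1) = -6 - 524*7 = -6 - 3668 = -3674)
(25750 + q)/(Z(117) + 42240) = (25750 - 3674)/(-4*117 + 42240) = 22076/(-468 + 42240) = 22076/41772 = 22076*(1/41772) = 5519/10443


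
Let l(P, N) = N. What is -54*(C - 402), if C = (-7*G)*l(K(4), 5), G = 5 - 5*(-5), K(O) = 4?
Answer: 78408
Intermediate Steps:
G = 30 (G = 5 + 25 = 30)
C = -1050 (C = -7*30*5 = -210*5 = -1050)
-54*(C - 402) = -54*(-1050 - 402) = -54*(-1452) = 78408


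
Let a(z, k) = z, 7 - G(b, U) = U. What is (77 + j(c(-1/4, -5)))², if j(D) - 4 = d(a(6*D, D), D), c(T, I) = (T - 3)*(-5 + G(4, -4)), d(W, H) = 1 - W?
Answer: 39601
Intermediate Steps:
G(b, U) = 7 - U
c(T, I) = -18 + 6*T (c(T, I) = (T - 3)*(-5 + (7 - 1*(-4))) = (-3 + T)*(-5 + (7 + 4)) = (-3 + T)*(-5 + 11) = (-3 + T)*6 = -18 + 6*T)
j(D) = 5 - 6*D (j(D) = 4 + (1 - 6*D) = 5 - 6*D)
(77 + j(c(-1/4, -5)))² = (77 + (5 - 6*(-18 + 6*(-1/4))))² = (77 + (5 - 6*(-18 + 6*(-1*¼))))² = (77 + (5 - 6*(-18 + 6*(-¼))))² = (77 + (5 - 6*(-18 - 3/2)))² = (77 + (5 - 6*(-39/2)))² = (77 + (5 + 117))² = (77 + 122)² = 199² = 39601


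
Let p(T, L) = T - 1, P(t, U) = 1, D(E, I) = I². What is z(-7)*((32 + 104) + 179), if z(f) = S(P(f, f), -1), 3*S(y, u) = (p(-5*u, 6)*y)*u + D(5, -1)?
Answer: -315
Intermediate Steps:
p(T, L) = -1 + T
S(y, u) = ⅓ + u*y*(-1 - 5*u)/3 (S(y, u) = (((-1 - 5*u)*y)*u + (-1)²)/3 = ((y*(-1 - 5*u))*u + 1)/3 = (u*y*(-1 - 5*u) + 1)/3 = (1 + u*y*(-1 - 5*u))/3 = ⅓ + u*y*(-1 - 5*u)/3)
z(f) = -1 (z(f) = ⅓ - ⅓*(-1)*1*(1 + 5*(-1)) = ⅓ - ⅓*(-1)*1*(1 - 5) = ⅓ - ⅓*(-1)*1*(-4) = ⅓ - 4/3 = -1)
z(-7)*((32 + 104) + 179) = -((32 + 104) + 179) = -(136 + 179) = -1*315 = -315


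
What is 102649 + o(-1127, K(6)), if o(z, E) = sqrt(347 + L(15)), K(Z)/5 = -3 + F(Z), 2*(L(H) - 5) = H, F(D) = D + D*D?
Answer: 102649 + sqrt(1438)/2 ≈ 1.0267e+5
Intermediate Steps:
F(D) = D + D**2
L(H) = 5 + H/2
K(Z) = -15 + 5*Z*(1 + Z) (K(Z) = 5*(-3 + Z*(1 + Z)) = -15 + 5*Z*(1 + Z))
o(z, E) = sqrt(1438)/2 (o(z, E) = sqrt(347 + (5 + (1/2)*15)) = sqrt(347 + (5 + 15/2)) = sqrt(347 + 25/2) = sqrt(719/2) = sqrt(1438)/2)
102649 + o(-1127, K(6)) = 102649 + sqrt(1438)/2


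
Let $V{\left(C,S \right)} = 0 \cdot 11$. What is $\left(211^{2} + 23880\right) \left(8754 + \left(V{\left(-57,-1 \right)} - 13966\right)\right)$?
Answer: $-356506012$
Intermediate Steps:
$V{\left(C,S \right)} = 0$
$\left(211^{2} + 23880\right) \left(8754 + \left(V{\left(-57,-1 \right)} - 13966\right)\right) = \left(211^{2} + 23880\right) \left(8754 + \left(0 - 13966\right)\right) = \left(44521 + 23880\right) \left(8754 - 13966\right) = 68401 \left(-5212\right) = -356506012$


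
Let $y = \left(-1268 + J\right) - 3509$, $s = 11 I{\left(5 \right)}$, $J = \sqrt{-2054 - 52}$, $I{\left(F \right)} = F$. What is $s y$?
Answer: $-262735 + 495 i \sqrt{26} \approx -2.6274 \cdot 10^{5} + 2524.0 i$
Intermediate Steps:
$J = 9 i \sqrt{26}$ ($J = \sqrt{-2054 - 52} = \sqrt{-2106} = 9 i \sqrt{26} \approx 45.891 i$)
$s = 55$ ($s = 11 \cdot 5 = 55$)
$y = -4777 + 9 i \sqrt{26}$ ($y = \left(-1268 + 9 i \sqrt{26}\right) - 3509 = -4777 + 9 i \sqrt{26} \approx -4777.0 + 45.891 i$)
$s y = 55 \left(-4777 + 9 i \sqrt{26}\right) = -262735 + 495 i \sqrt{26}$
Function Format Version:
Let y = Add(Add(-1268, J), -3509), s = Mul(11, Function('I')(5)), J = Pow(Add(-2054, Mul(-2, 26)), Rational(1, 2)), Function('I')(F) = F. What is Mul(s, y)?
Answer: Add(-262735, Mul(495, I, Pow(26, Rational(1, 2)))) ≈ Add(-2.6274e+5, Mul(2524.0, I))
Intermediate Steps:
J = Mul(9, I, Pow(26, Rational(1, 2))) (J = Pow(Add(-2054, -52), Rational(1, 2)) = Pow(-2106, Rational(1, 2)) = Mul(9, I, Pow(26, Rational(1, 2))) ≈ Mul(45.891, I))
s = 55 (s = Mul(11, 5) = 55)
y = Add(-4777, Mul(9, I, Pow(26, Rational(1, 2)))) (y = Add(Add(-1268, Mul(9, I, Pow(26, Rational(1, 2)))), -3509) = Add(-4777, Mul(9, I, Pow(26, Rational(1, 2)))) ≈ Add(-4777.0, Mul(45.891, I)))
Mul(s, y) = Mul(55, Add(-4777, Mul(9, I, Pow(26, Rational(1, 2))))) = Add(-262735, Mul(495, I, Pow(26, Rational(1, 2))))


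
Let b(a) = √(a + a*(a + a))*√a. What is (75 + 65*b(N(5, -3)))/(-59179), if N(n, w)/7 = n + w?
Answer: -75/59179 - 910*√29/59179 ≈ -0.084075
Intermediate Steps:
N(n, w) = 7*n + 7*w (N(n, w) = 7*(n + w) = 7*n + 7*w)
b(a) = √a*√(a + 2*a²) (b(a) = √(a + a*(2*a))*√a = √(a + 2*a²)*√a = √a*√(a + 2*a²))
(75 + 65*b(N(5, -3)))/(-59179) = (75 + 65*(√(7*5 + 7*(-3))*√((7*5 + 7*(-3))*(1 + 2*(7*5 + 7*(-3))))))/(-59179) = (75 + 65*(√(35 - 21)*√((35 - 21)*(1 + 2*(35 - 21)))))*(-1/59179) = (75 + 65*(√14*√(14*(1 + 2*14))))*(-1/59179) = (75 + 65*(√14*√(14*(1 + 28))))*(-1/59179) = (75 + 65*(√14*√(14*29)))*(-1/59179) = (75 + 65*(√14*√406))*(-1/59179) = (75 + 65*(14*√29))*(-1/59179) = (75 + 910*√29)*(-1/59179) = -75/59179 - 910*√29/59179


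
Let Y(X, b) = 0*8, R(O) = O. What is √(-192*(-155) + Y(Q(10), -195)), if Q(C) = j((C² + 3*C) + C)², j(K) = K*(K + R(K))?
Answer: 8*√465 ≈ 172.51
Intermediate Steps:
j(K) = 2*K² (j(K) = K*(K + K) = K*(2*K) = 2*K²)
Q(C) = 4*(C² + 4*C)⁴ (Q(C) = (2*((C² + 3*C) + C)²)² = (2*(C² + 4*C)²)² = 4*(C² + 4*C)⁴)
Y(X, b) = 0
√(-192*(-155) + Y(Q(10), -195)) = √(-192*(-155) + 0) = √(29760 + 0) = √29760 = 8*√465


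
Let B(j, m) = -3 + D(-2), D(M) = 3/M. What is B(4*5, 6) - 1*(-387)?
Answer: 765/2 ≈ 382.50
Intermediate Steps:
B(j, m) = -9/2 (B(j, m) = -3 + 3/(-2) = -3 + 3*(-1/2) = -3 - 3/2 = -9/2)
B(4*5, 6) - 1*(-387) = -9/2 - 1*(-387) = -9/2 + 387 = 765/2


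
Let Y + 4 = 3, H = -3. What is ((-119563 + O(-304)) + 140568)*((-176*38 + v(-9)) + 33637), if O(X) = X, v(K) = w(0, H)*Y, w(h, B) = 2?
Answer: 557829847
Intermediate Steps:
Y = -1 (Y = -4 + 3 = -1)
v(K) = -2 (v(K) = 2*(-1) = -2)
((-119563 + O(-304)) + 140568)*((-176*38 + v(-9)) + 33637) = ((-119563 - 304) + 140568)*((-176*38 - 2) + 33637) = (-119867 + 140568)*((-6688 - 2) + 33637) = 20701*(-6690 + 33637) = 20701*26947 = 557829847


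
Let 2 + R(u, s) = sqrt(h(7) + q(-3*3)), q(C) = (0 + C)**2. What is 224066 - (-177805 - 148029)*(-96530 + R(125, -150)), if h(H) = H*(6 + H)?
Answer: -31453183622 + 651668*sqrt(43) ≈ -3.1449e+10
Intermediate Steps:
q(C) = C**2
R(u, s) = -2 + 2*sqrt(43) (R(u, s) = -2 + sqrt(7*(6 + 7) + (-3*3)**2) = -2 + sqrt(7*13 + (-9)**2) = -2 + sqrt(91 + 81) = -2 + sqrt(172) = -2 + 2*sqrt(43))
224066 - (-177805 - 148029)*(-96530 + R(125, -150)) = 224066 - (-177805 - 148029)*(-96530 + (-2 + 2*sqrt(43))) = 224066 - (-325834)*(-96532 + 2*sqrt(43)) = 224066 - (31453407688 - 651668*sqrt(43)) = 224066 + (-31453407688 + 651668*sqrt(43)) = -31453183622 + 651668*sqrt(43)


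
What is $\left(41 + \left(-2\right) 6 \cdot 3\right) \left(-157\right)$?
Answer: $-785$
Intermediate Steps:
$\left(41 + \left(-2\right) 6 \cdot 3\right) \left(-157\right) = \left(41 - 36\right) \left(-157\right) = 5 \left(-157\right) = -785$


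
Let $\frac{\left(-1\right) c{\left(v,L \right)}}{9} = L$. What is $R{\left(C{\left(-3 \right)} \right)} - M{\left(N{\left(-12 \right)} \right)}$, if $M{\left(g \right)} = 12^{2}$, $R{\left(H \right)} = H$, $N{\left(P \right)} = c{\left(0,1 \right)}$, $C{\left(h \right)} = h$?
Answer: $-147$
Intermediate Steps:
$c{\left(v,L \right)} = - 9 L$
$N{\left(P \right)} = -9$ ($N{\left(P \right)} = \left(-9\right) 1 = -9$)
$M{\left(g \right)} = 144$
$R{\left(C{\left(-3 \right)} \right)} - M{\left(N{\left(-12 \right)} \right)} = -3 - 144 = -147$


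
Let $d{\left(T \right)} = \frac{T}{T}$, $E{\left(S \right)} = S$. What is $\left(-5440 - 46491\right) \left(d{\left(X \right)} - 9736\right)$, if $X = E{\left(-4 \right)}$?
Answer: $505548285$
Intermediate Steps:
$X = -4$
$d{\left(T \right)} = 1$
$\left(-5440 - 46491\right) \left(d{\left(X \right)} - 9736\right) = \left(-5440 - 46491\right) \left(1 - 9736\right) = \left(-51931\right) \left(-9735\right) = 505548285$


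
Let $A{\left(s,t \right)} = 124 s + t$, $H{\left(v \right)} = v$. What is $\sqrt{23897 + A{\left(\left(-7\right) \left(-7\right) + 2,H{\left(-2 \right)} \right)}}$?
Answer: $\sqrt{30219} \approx 173.84$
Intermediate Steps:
$A{\left(s,t \right)} = t + 124 s$
$\sqrt{23897 + A{\left(\left(-7\right) \left(-7\right) + 2,H{\left(-2 \right)} \right)}} = \sqrt{23897 - \left(2 - 124 \left(\left(-7\right) \left(-7\right) + 2\right)\right)} = \sqrt{23897 - \left(2 - 124 \left(49 + 2\right)\right)} = \sqrt{23897 + \left(-2 + 124 \cdot 51\right)} = \sqrt{23897 + \left(-2 + 6324\right)} = \sqrt{23897 + 6322} = \sqrt{30219}$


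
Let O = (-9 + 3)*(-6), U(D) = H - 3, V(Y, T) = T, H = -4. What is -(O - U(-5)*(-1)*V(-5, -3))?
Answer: -57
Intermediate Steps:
U(D) = -7 (U(D) = -4 - 3 = -7)
O = 36 (O = -6*(-6) = 36)
-(O - U(-5)*(-1)*V(-5, -3)) = -(36 - (-7*(-1))*(-3)) = -(36 - 7*(-3)) = -(36 - 1*(-21)) = -(36 + 21) = -1*57 = -57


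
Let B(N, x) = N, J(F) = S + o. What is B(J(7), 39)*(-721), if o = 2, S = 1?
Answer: -2163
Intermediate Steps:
J(F) = 3 (J(F) = 1 + 2 = 3)
B(J(7), 39)*(-721) = 3*(-721) = -2163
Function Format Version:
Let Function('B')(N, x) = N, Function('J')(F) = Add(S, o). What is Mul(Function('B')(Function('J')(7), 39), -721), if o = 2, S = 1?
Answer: -2163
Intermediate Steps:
Function('J')(F) = 3 (Function('J')(F) = Add(1, 2) = 3)
Mul(Function('B')(Function('J')(7), 39), -721) = Mul(3, -721) = -2163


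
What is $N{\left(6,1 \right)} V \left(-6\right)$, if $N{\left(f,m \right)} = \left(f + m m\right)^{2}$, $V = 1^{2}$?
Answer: $-294$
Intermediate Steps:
$V = 1$
$N{\left(f,m \right)} = \left(f + m^{2}\right)^{2}$
$N{\left(6,1 \right)} V \left(-6\right) = \left(6 + 1^{2}\right)^{2} \cdot 1 \left(-6\right) = \left(6 + 1\right)^{2} \cdot 1 \left(-6\right) = 7^{2} \cdot 1 \left(-6\right) = 49 \cdot 1 \left(-6\right) = 49 \left(-6\right) = -294$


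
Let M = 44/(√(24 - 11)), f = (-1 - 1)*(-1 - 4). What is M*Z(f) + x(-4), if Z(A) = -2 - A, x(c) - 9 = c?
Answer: 5 - 528*√13/13 ≈ -141.44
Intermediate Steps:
f = 10 (f = -2*(-5) = 10)
x(c) = 9 + c
M = 44*√13/13 (M = 44/(√13) = 44*(√13/13) = 44*√13/13 ≈ 12.203)
M*Z(f) + x(-4) = (44*√13/13)*(-2 - 1*10) + (9 - 4) = (44*√13/13)*(-2 - 10) + 5 = (44*√13/13)*(-12) + 5 = -528*√13/13 + 5 = 5 - 528*√13/13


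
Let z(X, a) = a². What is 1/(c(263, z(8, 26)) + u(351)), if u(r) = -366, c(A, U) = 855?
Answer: 1/489 ≈ 0.0020450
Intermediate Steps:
1/(c(263, z(8, 26)) + u(351)) = 1/(855 - 366) = 1/489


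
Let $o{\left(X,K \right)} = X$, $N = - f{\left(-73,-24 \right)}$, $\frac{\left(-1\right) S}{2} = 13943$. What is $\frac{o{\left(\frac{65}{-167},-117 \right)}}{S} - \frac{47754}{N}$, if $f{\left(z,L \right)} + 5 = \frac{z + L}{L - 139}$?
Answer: $- \frac{18124667889527}{1671849358} \approx -10841.0$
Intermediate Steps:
$f{\left(z,L \right)} = -5 + \frac{L + z}{-139 + L}$ ($f{\left(z,L \right)} = -5 + \frac{z + L}{L - 139} = -5 + \frac{L + z}{-139 + L}$)
$S = -27886$ ($S = \left(-2\right) 13943 = -27886$)
$N = \frac{718}{163}$ ($N = - \frac{695 - 73 - -96}{-139 - 24} = - \frac{695 - 73 + 96}{-163} = - \frac{\left(-1\right) 718}{163} = \left(-1\right) \left(- \frac{718}{163}\right) = \frac{718}{163} \approx 4.4049$)
$\frac{o{\left(\frac{65}{-167},-117 \right)}}{S} - \frac{47754}{N} = \frac{65 \frac{1}{-167}}{-27886} - \frac{47754}{\frac{718}{163}} = 65 \left(- \frac{1}{167}\right) \left(- \frac{1}{27886}\right) - \frac{3891951}{359} = \left(- \frac{65}{167}\right) \left(- \frac{1}{27886}\right) - \frac{3891951}{359} = \frac{65}{4656962} - \frac{3891951}{359} = - \frac{18124667889527}{1671849358}$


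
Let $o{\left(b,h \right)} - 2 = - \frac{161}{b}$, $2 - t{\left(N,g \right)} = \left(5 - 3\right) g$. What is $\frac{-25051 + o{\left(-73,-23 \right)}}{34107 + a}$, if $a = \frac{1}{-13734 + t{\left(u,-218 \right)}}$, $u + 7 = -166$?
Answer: $- \frac{24310619136}{33104526983} \approx -0.73436$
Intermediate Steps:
$u = -173$ ($u = -7 - 166 = -173$)
$t{\left(N,g \right)} = 2 - 2 g$ ($t{\left(N,g \right)} = 2 - \left(5 - 3\right) g = 2 - 2 g$)
$o{\left(b,h \right)} = 2 - \frac{161}{b}$
$a = - \frac{1}{13296}$ ($a = \frac{1}{-13734 + \left(2 - -436\right)} = \frac{1}{-13734 + \left(2 + 436\right)} = \frac{1}{-13734 + 438} = \frac{1}{-13296} = - \frac{1}{13296} \approx -7.5211 \cdot 10^{-5}$)
$\frac{-25051 + o{\left(-73,-23 \right)}}{34107 + a} = \frac{-25051 - \left(-2 + \frac{161}{-73}\right)}{34107 - \frac{1}{13296}} = \frac{-25051 + \left(2 - - \frac{161}{73}\right)}{\frac{453486671}{13296}} = \left(-25051 + \left(2 + \frac{161}{73}\right)\right) \frac{13296}{453486671} = \left(-25051 + \frac{307}{73}\right) \frac{13296}{453486671} = \left(- \frac{1828416}{73}\right) \frac{13296}{453486671} = - \frac{24310619136}{33104526983}$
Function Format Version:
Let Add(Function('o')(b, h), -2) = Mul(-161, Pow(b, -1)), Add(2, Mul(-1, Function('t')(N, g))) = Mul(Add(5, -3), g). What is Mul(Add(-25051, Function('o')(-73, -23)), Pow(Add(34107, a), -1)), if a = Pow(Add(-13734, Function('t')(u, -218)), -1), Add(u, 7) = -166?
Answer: Rational(-24310619136, 33104526983) ≈ -0.73436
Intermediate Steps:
u = -173 (u = Add(-7, -166) = -173)
Function('t')(N, g) = Add(2, Mul(-2, g)) (Function('t')(N, g) = Add(2, Mul(-1, Mul(Add(5, -3), g))) = Add(2, Mul(-1, Mul(2, g))) = Add(2, Mul(-2, g)))
Function('o')(b, h) = Add(2, Mul(-161, Pow(b, -1)))
a = Rational(-1, 13296) (a = Pow(Add(-13734, Add(2, Mul(-2, -218))), -1) = Pow(Add(-13734, Add(2, 436)), -1) = Pow(Add(-13734, 438), -1) = Pow(-13296, -1) = Rational(-1, 13296) ≈ -7.5211e-5)
Mul(Add(-25051, Function('o')(-73, -23)), Pow(Add(34107, a), -1)) = Mul(Add(-25051, Add(2, Mul(-161, Pow(-73, -1)))), Pow(Add(34107, Rational(-1, 13296)), -1)) = Mul(Add(-25051, Add(2, Mul(-161, Rational(-1, 73)))), Pow(Rational(453486671, 13296), -1)) = Mul(Add(-25051, Add(2, Rational(161, 73))), Rational(13296, 453486671)) = Mul(Add(-25051, Rational(307, 73)), Rational(13296, 453486671)) = Mul(Rational(-1828416, 73), Rational(13296, 453486671)) = Rational(-24310619136, 33104526983)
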